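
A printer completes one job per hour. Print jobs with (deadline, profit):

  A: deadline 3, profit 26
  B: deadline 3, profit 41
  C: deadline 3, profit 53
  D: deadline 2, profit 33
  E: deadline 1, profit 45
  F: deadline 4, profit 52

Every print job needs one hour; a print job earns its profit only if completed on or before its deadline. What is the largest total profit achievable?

Profit order: C=53 F=52 E=45 B=41 D=33 A=26
Assign: C→slot 3, F→slot 4, E→slot 1, B→slot 2, D skipped, A skipped.
Slots: [1:E] [2:B] [3:C] [4:F]
Profit = 45 + 41 + 53 + 52 = 191

191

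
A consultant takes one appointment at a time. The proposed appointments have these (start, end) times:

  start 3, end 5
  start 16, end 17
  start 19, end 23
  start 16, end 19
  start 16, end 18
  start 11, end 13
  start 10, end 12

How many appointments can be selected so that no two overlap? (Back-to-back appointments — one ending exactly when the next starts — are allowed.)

4

By end time: (3,5), (10,12), (11,13), (16,17), (16,18), (16,19), (19,23).
Pick (3,5); next start ≥ 5 → (10,12); next start ≥ 12 → (16,17); next start ≥ 17 → (19,23).
Selected 4 appointments.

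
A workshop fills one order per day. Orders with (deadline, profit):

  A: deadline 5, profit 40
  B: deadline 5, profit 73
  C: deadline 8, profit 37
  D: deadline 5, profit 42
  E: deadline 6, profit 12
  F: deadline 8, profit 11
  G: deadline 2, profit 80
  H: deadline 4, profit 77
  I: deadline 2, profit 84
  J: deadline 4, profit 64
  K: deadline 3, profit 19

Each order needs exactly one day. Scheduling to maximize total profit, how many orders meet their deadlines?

8

Sort by profit descending; place each in the latest free slot ≤ its deadline.
By profit: I(d2,84), G(d2,80), H(d4,77), B(d5,73), J(d4,64), D(d5,42), A(d5,40), C(d8,37), K(d3,19), E(d6,12), F(d8,11)
I→slot 2; G→slot 1; H→slot 4; B→slot 5; J→slot 3; D skipped; A skipped; C→slot 8; K skipped; E→slot 6; F→slot 7.
8 of 11 scheduled.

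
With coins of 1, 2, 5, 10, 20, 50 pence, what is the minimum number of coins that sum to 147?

6

Greedy: take as many of the largest coin as possible, then repeat with the remainder.
147 − 2×50→47 − 2×20→7 − 1×5→2 − 1×2→0
Total coins = 2 + 2 + 1 + 1 = 6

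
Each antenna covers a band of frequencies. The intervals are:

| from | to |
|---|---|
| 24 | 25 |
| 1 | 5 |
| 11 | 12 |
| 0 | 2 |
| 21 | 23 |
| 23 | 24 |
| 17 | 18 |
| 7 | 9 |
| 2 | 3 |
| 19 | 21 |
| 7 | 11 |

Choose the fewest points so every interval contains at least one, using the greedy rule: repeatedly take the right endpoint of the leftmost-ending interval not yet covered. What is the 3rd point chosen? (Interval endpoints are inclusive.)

By right end: [0,2]  [2,3]  [1,5]  [7,9]  [7,11]  [11,12]  [17,18]  [19,21]  [21,23]  [23,24]  [24,25]
[0,2] uncovered → point at 2; [7,9] uncovered → point at 9; [11,12] uncovered → point at 12; [17,18] uncovered → point at 18; [19,21] uncovered → point at 21; [23,24] uncovered → point at 24.
Points: 2, 9, 12, 18, 21, 24 (6 total).

12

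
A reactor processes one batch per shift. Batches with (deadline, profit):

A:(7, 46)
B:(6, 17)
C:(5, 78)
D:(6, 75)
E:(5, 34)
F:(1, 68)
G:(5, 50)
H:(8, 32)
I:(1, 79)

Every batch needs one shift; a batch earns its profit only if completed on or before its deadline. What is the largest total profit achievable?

411

Profit order: I=79 C=78 D=75 F=68 G=50 A=46 E=34 H=32 B=17
Assign: I→slot 1, C→slot 5, D→slot 6, F skipped, G→slot 4, A→slot 7, E→slot 3, H→slot 8, B→slot 2.
Slots: [1:I] [2:B] [3:E] [4:G] [5:C] [6:D] [7:A] [8:H]
Profit = 79 + 17 + 34 + 50 + 78 + 75 + 46 + 32 = 411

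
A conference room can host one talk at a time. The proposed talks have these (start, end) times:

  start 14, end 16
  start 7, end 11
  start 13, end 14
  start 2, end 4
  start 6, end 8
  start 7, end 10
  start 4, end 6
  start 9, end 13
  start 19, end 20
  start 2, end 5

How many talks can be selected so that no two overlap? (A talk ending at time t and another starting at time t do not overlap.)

7

Sorted by end: (2,4)  (2,5)  (4,6)  (6,8)  (7,10)  (7,11)  (9,13)  (13,14)  (14,16)  (19,20)
take (2,4); take (4,6); take (6,8); skip (7,10); take (9,13); take (13,14); take (14,16); take (19,20).
Selected 7 talks.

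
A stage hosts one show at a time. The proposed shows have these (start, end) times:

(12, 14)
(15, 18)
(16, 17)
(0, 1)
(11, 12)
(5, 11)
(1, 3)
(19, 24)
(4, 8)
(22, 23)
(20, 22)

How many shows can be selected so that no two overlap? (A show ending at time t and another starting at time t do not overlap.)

8

Order by finish time; keep every interval that doesn't clash with the previous kept one.
Sorted by end: (0,1)  (1,3)  (4,8)  (5,11)  (11,12)  (12,14)  (16,17)  (15,18)  (20,22)  (22,23)  (19,24)
take (0,1); take (1,3); take (4,8); skip (5,11); take (11,12); take (12,14); take (16,17); take (20,22); take (22,23).
Selected 8 shows.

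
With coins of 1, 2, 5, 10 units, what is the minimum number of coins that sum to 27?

Greedy: take as many of the largest coin as possible, then repeat with the remainder.
27 = 2×10 + 1×5 + 1×2
Total coins = 2 + 1 + 1 = 4

4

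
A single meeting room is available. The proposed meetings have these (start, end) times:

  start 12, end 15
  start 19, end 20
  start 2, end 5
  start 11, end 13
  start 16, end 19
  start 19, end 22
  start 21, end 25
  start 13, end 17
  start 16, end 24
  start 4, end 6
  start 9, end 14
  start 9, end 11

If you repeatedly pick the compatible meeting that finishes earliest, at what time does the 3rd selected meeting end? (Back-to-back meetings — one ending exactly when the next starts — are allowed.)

13

Sorted by end: (2,5)  (4,6)  (9,11)  (11,13)  (9,14)  (12,15)  (13,17)  (16,19)  (19,20)  (19,22)  (16,24)  (21,25)
take (2,5); skip (4,6); take (9,11); take (11,13); skip (9,14); take (13,17); skip (16,19); take (19,20); take (21,25).
Selected: (2,5) (9,11) (11,13) (13,17) (19,20) (21,25)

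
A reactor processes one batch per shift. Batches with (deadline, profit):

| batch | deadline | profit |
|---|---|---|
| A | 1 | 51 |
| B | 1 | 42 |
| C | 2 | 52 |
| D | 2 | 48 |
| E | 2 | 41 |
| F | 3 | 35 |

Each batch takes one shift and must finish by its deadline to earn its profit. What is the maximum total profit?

Sort by profit descending; place each in the latest free slot ≤ its deadline.
Profit order: C=52 A=51 D=48 B=42 E=41 F=35
Assign: C→slot 2, A→slot 1, D skipped, B skipped, E skipped, F→slot 3.
Slots: [1:A] [2:C] [3:F]
Profit = 51 + 52 + 35 = 138

138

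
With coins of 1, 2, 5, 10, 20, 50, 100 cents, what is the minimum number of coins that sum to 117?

Use the largest denomination that fits, subtract, and repeat.
117 − 1×100→17 − 1×10→7 − 1×5→2 − 1×2→0
Total coins = 1 + 1 + 1 + 1 = 4

4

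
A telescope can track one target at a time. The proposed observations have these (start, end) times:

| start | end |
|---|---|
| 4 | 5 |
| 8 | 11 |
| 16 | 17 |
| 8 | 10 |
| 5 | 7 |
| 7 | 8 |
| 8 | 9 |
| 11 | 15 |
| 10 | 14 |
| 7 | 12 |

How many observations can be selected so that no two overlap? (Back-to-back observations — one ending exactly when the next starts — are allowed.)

By end time: (4,5), (5,7), (7,8), (8,9), (8,10), (8,11), (7,12), (10,14), (11,15), (16,17).
Pick (4,5); next start ≥ 5 → (5,7); next start ≥ 7 → (7,8); next start ≥ 8 → (8,9); next start ≥ 9 → (10,14); next start ≥ 14 → (16,17).
Selected 6 observations.

6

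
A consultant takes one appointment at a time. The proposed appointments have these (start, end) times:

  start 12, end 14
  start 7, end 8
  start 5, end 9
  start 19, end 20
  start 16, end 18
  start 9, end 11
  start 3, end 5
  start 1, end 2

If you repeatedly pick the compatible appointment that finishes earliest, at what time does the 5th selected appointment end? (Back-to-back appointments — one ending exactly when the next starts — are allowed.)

Greedy by earliest finish: after sorting by end time, pick each interval compatible with the last pick.
By end time: (1,2), (3,5), (7,8), (5,9), (9,11), (12,14), (16,18), (19,20).
Pick (1,2); next start ≥ 2 → (3,5); next start ≥ 5 → (7,8); next start ≥ 8 → (9,11); next start ≥ 11 → (12,14); next start ≥ 14 → (16,18); next start ≥ 18 → (19,20).
Selected: (1,2) (3,5) (7,8) (9,11) (12,14) (16,18) (19,20)

14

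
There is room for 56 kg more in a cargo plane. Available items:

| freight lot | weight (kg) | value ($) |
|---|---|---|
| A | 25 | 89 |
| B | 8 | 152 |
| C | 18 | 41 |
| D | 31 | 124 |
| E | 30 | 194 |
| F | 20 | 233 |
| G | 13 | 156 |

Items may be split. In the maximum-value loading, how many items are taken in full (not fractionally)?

3

Ratios (sorted): B 19.00, G 12.00, F 11.65, E 6.47, D 4.00, A 3.56, C 2.28
take B (8 @ 152); take G (13 @ 156); take F (20 @ 233); take 15/30 of E → 97.00. Capacity used 56/56.
3 item(s) taken whole; one partial (take 15/30 of E).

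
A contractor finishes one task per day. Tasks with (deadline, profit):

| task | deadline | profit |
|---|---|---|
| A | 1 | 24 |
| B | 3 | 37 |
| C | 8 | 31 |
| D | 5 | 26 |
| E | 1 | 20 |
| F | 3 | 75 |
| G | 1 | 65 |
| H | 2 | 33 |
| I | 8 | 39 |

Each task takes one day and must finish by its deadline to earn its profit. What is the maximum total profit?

By profit: F(d3,75), G(d1,65), I(d8,39), B(d3,37), H(d2,33), C(d8,31), D(d5,26), A(d1,24), E(d1,20)
F→slot 3; G→slot 1; I→slot 8; B→slot 2; H skipped; C→slot 7; D→slot 5; A skipped; E skipped.
Profit = 65 + 37 + 75 + 26 + 31 + 39 = 273

273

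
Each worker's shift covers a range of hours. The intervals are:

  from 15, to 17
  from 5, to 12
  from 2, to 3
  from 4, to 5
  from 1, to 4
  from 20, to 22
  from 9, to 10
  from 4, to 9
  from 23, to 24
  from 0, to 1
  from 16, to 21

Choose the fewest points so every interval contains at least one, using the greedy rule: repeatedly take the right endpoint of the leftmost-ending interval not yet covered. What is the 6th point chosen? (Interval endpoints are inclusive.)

22

Process intervals by earliest right end; each time one isn't hit yet, stab at its right endpoint.
Sorted: [0,1] [2,3] [1,4] [4,5] [4,9] [9,10] [5,12] [15,17] [16,21] [20,22] [23,24]
{[0,1]} hit by 1; {[2,3],[1,4]} hit by 3; {[4,5],[4,9]} hit by 5; {[9,10],[5,12]} hit by 10; {[15,17],[16,21]} hit by 17; {[20,22]} hit by 22; {[23,24]} hit by 24.
Points: 1, 3, 5, 10, 17, 22, 24 (7 total).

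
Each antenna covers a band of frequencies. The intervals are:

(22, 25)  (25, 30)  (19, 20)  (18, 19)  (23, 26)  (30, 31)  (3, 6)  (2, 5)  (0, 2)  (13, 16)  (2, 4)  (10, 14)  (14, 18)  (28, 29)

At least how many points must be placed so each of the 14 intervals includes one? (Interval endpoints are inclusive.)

By right end: [0,2]  [2,4]  [2,5]  [3,6]  [10,14]  [13,16]  [14,18]  [18,19]  [19,20]  [22,25]  [23,26]  [28,29]  [25,30]  [30,31]
[0,2] uncovered → point at 2; [3,6] uncovered → point at 6; [10,14] uncovered → point at 14; [18,19] uncovered → point at 19; [22,25] uncovered → point at 25; [28,29] uncovered → point at 29; [30,31] uncovered → point at 31.
Points: 2, 6, 14, 19, 25, 29, 31 (7 total).

7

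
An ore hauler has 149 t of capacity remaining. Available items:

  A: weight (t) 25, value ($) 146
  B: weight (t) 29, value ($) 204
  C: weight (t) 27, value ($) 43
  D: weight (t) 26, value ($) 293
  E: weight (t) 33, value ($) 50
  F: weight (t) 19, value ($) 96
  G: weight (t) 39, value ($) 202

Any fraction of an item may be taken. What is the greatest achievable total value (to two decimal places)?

Greedy by value/weight ratio, highest first.
Order: D (293/26=11.27) > B (204/29=7.03) > A (146/25=5.84) > G (202/39=5.18) > F (96/19=5.05) > C (43/27=1.59) > E (50/33=1.52)
Fill: take D (26 @ 293) → take B (29 @ 204) → take A (25 @ 146) → take G (39 @ 202) → take F (19 @ 96) → take 11/27 of C → 17.52; 149/149 used.
Total value = 958.52

958.52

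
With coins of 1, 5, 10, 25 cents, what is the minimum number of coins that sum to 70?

4

Use the largest denomination that fits, subtract, and repeat.
70 − 2×25→20 − 2×10→0
Total coins = 2 + 2 = 4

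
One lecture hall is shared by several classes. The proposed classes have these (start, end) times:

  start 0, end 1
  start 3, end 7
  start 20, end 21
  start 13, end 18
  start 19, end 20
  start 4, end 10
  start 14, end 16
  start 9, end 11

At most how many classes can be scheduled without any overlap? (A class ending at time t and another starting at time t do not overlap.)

By end time: (0,1), (3,7), (4,10), (9,11), (14,16), (13,18), (19,20), (20,21).
Pick (0,1); next start ≥ 1 → (3,7); next start ≥ 7 → (9,11); next start ≥ 11 → (14,16); next start ≥ 16 → (19,20); next start ≥ 20 → (20,21).
Selected 6 classes.

6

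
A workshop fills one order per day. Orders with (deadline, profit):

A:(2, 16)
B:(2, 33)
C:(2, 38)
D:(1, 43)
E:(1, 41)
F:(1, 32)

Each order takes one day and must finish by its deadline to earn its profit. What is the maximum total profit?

Profit order: D=43 E=41 C=38 B=33 F=32 A=16
Assign: D→slot 1, E skipped, C→slot 2, B skipped, F skipped, A skipped.
Slots: [1:D] [2:C]
Profit = 43 + 38 = 81

81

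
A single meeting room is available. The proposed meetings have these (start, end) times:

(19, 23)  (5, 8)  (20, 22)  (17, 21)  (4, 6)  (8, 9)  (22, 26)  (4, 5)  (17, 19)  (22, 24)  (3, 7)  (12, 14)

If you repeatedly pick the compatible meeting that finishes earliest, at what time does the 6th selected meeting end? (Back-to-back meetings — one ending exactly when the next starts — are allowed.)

Order by finish time; keep every interval that doesn't clash with the previous kept one.
Sorted by end: (4,5)  (4,6)  (3,7)  (5,8)  (8,9)  (12,14)  (17,19)  (17,21)  (20,22)  (19,23)  (22,24)  (22,26)
take (4,5); take (5,8); take (8,9); take (12,14); take (17,19); take (20,22); skip (19,23); take (22,24); skip (22,26).
Selected: (4,5) (5,8) (8,9) (12,14) (17,19) (20,22) (22,24)

22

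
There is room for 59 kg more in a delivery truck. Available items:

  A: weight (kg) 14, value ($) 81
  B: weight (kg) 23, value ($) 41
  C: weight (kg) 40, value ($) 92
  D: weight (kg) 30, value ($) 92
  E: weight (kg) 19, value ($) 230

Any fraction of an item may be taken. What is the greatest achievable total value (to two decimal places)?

390.73

Ratios (sorted): E 12.11, A 5.79, D 3.07, C 2.30, B 1.78
take E (19 @ 230); take A (14 @ 81); take 26/30 of D → 79.73. Capacity used 59/59.
Total value = 390.73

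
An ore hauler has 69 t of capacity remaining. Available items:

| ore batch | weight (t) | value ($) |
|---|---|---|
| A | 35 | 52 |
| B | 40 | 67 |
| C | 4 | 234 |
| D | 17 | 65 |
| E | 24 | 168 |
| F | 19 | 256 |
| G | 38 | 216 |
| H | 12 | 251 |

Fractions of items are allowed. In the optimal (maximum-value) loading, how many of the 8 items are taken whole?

4

Order: C (234/4=58.50) > H (251/12=20.92) > F (256/19=13.47) > E (168/24=7.00) > G (216/38=5.68) > D (65/17=3.82) > B (67/40=1.68) > A (52/35=1.49)
Fill: take C (4 @ 234) → take H (12 @ 251) → take F (19 @ 256) → take E (24 @ 168) → take 10/38 of G → 56.84; 69/69 used.
4 item(s) taken whole; one partial (take 10/38 of G).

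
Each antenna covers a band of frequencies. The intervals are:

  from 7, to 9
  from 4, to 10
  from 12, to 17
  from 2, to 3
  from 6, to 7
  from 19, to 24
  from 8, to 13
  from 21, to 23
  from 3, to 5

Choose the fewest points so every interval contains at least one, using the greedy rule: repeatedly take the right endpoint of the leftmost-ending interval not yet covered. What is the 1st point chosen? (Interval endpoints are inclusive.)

Sort by right endpoint; whenever an interval is uncovered, place a point at its right end.
Sorted: [2,3] [3,5] [6,7] [7,9] [4,10] [8,13] [12,17] [21,23] [19,24]
{[2,3],[3,5]} hit by 3; {[6,7],[7,9],[4,10]} hit by 7; {[8,13],[12,17]} hit by 13; {[21,23],[19,24]} hit by 23.
Points: 3, 7, 13, 23 (4 total).

3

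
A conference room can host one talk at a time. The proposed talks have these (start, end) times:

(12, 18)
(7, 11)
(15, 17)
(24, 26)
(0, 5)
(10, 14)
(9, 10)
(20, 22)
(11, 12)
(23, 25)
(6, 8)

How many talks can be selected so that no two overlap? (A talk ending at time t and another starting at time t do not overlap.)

7

By end time: (0,5), (6,8), (9,10), (7,11), (11,12), (10,14), (15,17), (12,18), (20,22), (23,25), (24,26).
Pick (0,5); next start ≥ 5 → (6,8); next start ≥ 8 → (9,10); next start ≥ 10 → (11,12); next start ≥ 12 → (15,17); next start ≥ 17 → (20,22); next start ≥ 22 → (23,25).
Selected 7 talks.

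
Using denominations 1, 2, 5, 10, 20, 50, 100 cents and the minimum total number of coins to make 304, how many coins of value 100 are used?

304 − 3×100→4 − 2×2→0
Count of 100: 3

3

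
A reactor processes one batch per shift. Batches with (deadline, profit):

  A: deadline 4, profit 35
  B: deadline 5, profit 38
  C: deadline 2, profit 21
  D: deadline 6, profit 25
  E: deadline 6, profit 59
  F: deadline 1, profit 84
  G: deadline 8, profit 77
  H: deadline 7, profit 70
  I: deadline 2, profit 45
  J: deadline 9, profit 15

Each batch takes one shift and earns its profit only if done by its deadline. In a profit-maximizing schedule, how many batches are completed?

9

By profit: F(d1,84), G(d8,77), H(d7,70), E(d6,59), I(d2,45), B(d5,38), A(d4,35), D(d6,25), C(d2,21), J(d9,15)
F→slot 1; G→slot 8; H→slot 7; E→slot 6; I→slot 2; B→slot 5; A→slot 4; D→slot 3; C skipped; J→slot 9.
9 of 10 scheduled.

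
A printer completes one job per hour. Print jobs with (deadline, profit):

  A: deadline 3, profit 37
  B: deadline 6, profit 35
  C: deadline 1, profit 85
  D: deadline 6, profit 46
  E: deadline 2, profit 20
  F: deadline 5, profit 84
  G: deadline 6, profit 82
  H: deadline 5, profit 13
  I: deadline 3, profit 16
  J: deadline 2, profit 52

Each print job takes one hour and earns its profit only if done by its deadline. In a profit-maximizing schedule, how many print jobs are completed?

6

Take jobs in profit order; each goes to the latest open slot no later than its deadline.
Profit order: C=85 F=84 G=82 J=52 D=46 A=37 B=35 E=20 I=16 H=13
Assign: C→slot 1, F→slot 5, G→slot 6, J→slot 2, D→slot 4, A→slot 3, B skipped, E skipped, I skipped, H skipped.
Slots: [1:C] [2:J] [3:A] [4:D] [5:F] [6:G]
6 of 10 scheduled.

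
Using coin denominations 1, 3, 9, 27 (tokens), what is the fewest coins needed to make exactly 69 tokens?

5

69 = 2×27 + 1×9 + 2×3
Total coins = 2 + 1 + 2 = 5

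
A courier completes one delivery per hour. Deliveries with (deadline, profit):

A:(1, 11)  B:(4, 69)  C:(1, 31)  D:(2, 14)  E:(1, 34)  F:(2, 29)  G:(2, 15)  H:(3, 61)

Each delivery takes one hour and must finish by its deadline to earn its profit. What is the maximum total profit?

193

Profit order: B=69 H=61 E=34 C=31 F=29 G=15 D=14 A=11
Assign: B→slot 4, H→slot 3, E→slot 1, C skipped, F→slot 2, G skipped, D skipped, A skipped.
Slots: [1:E] [2:F] [3:H] [4:B]
Profit = 34 + 29 + 61 + 69 = 193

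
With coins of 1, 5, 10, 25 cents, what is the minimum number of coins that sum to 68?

Greedy: take as many of the largest coin as possible, then repeat with the remainder.
68 = 2×25 + 1×10 + 1×5 + 3×1
Total coins = 2 + 1 + 1 + 3 = 7

7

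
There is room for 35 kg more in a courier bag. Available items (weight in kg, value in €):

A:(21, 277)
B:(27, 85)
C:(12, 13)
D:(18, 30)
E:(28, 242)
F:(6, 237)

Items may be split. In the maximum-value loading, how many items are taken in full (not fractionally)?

Greedy by value/weight ratio, highest first.
Ratios (sorted): F 39.50, A 13.19, E 8.64, B 3.15, D 1.67, C 1.08
take F (6 @ 237); take A (21 @ 277); take 8/28 of E → 69.14. Capacity used 35/35.
2 item(s) taken whole; one partial (take 8/28 of E).

2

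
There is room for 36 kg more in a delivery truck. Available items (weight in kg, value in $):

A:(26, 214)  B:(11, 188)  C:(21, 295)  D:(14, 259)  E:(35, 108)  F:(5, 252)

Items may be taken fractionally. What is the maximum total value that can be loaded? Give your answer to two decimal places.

783.29

Greedy by value/weight ratio, highest first.
Ratios (sorted): F 50.40, D 18.50, B 17.09, C 14.05, A 8.23, E 3.09
take F (5 @ 252); take D (14 @ 259); take B (11 @ 188); take 6/21 of C → 84.29. Capacity used 36/36.
Total value = 783.29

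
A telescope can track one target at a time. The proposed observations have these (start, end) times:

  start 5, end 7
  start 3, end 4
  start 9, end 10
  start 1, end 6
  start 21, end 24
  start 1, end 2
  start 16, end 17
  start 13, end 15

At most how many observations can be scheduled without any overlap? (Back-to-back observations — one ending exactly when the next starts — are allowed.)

7

Sort by end time and greedily take each interval whose start is ≥ the last chosen end.
By end time: (1,2), (3,4), (1,6), (5,7), (9,10), (13,15), (16,17), (21,24).
Pick (1,2); next start ≥ 2 → (3,4); next start ≥ 4 → (5,7); next start ≥ 7 → (9,10); next start ≥ 10 → (13,15); next start ≥ 15 → (16,17); next start ≥ 17 → (21,24).
Selected 7 observations.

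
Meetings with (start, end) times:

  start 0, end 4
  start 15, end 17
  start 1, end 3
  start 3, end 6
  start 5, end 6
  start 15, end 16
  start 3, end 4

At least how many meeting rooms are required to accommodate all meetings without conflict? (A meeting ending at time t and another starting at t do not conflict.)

3

Count concurrent intervals with a sweep; the peak is the room count.
Events (time:±→running): 0:+→1 1:+→2 3:-→1 3:+→2 3:+→3 … peak 3.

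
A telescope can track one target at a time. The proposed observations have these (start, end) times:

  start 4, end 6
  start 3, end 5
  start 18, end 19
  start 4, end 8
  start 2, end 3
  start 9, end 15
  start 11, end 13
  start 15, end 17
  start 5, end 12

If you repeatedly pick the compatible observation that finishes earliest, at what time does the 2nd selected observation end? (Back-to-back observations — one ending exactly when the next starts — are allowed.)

Order by finish time; keep every interval that doesn't clash with the previous kept one.
Sorted by end: (2,3)  (3,5)  (4,6)  (4,8)  (5,12)  (11,13)  (9,15)  (15,17)  (18,19)
take (2,3); take (3,5); take (5,12); skip (9,15); take (15,17); take (18,19).
Selected: (2,3) (3,5) (5,12) (15,17) (18,19)

5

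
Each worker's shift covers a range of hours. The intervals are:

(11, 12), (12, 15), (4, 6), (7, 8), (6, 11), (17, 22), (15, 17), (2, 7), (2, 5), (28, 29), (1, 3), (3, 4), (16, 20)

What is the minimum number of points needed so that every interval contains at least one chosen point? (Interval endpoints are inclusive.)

By right end: [1,3]  [3,4]  [2,5]  [4,6]  [2,7]  [7,8]  [6,11]  [11,12]  [12,15]  [15,17]  [16,20]  [17,22]  [28,29]
[1,3] uncovered → point at 3; [4,6] uncovered → point at 6; [7,8] uncovered → point at 8; [11,12] uncovered → point at 12; [15,17] uncovered → point at 17; [28,29] uncovered → point at 29.
Points: 3, 6, 8, 12, 17, 29 (6 total).

6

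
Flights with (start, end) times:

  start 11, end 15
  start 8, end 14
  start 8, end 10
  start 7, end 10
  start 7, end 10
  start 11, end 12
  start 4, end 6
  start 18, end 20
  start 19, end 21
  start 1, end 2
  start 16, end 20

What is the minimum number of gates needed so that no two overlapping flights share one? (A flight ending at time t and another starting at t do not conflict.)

The answer is the maximum number of intervals overlapping at any instant.
starts: [1, 4, 7, 7, 8, 8, 11, 11, 16, 18, 19]
ends:   [2, 6, 10, 10, 10, 12, 14, 15, 20, 20, 21]
s1→1 e2→0 s4→1 e6→0 s7→1 s7→2 s8→3 s8→4  — peak 4.

4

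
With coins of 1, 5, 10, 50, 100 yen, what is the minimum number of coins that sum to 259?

8

259 − 2×100→59 − 1×50→9 − 1×5→4 − 4×1→0
Total coins = 2 + 1 + 1 + 4 = 8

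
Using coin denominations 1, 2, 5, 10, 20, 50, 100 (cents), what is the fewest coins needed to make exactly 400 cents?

Use the largest denomination that fits, subtract, and repeat.
400 − 4×100→0
Total coins = 4 = 4

4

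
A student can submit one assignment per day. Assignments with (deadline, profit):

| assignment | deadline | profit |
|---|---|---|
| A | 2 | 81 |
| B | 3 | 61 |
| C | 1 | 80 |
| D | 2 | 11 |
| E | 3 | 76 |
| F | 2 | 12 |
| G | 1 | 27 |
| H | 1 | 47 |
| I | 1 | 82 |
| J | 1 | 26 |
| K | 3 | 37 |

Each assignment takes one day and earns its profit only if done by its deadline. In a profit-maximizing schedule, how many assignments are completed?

3

Sort by profit descending; place each in the latest free slot ≤ its deadline.
By profit: I(d1,82), A(d2,81), C(d1,80), E(d3,76), B(d3,61), H(d1,47), K(d3,37), G(d1,27), J(d1,26), F(d2,12), D(d2,11)
I→slot 1; A→slot 2; C skipped; E→slot 3; B skipped; H skipped; K skipped; G skipped; J skipped; F skipped; D skipped.
3 of 11 scheduled.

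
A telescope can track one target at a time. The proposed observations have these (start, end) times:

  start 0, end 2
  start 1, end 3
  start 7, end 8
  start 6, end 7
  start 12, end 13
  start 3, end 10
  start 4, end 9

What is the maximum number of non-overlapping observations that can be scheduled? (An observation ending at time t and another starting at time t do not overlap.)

Order by finish time; keep every interval that doesn't clash with the previous kept one.
Sorted by end: (0,2)  (1,3)  (6,7)  (7,8)  (4,9)  (3,10)  (12,13)
take (0,2); take (6,7); take (7,8); take (12,13).
Selected 4 observations.

4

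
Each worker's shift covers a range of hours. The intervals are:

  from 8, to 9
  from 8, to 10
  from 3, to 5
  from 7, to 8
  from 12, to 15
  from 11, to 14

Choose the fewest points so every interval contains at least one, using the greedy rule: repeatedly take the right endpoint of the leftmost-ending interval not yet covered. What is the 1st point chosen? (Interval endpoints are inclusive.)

Sort by right endpoint; whenever an interval is uncovered, place a point at its right end.
Sorted: [3,5] [7,8] [8,9] [8,10] [11,14] [12,15]
{[3,5]} hit by 5; {[7,8],[8,9],[8,10]} hit by 8; {[11,14],[12,15]} hit by 14.
Points: 5, 8, 14 (3 total).

5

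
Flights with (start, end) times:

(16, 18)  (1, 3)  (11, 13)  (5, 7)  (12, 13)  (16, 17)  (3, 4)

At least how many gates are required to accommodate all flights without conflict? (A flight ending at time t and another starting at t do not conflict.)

Events (time:±→running): 1:+→1 3:-→0 3:+→1 4:-→0 5:+→1 7:-→0 11:+→1 12:+→2 … peak 2.

2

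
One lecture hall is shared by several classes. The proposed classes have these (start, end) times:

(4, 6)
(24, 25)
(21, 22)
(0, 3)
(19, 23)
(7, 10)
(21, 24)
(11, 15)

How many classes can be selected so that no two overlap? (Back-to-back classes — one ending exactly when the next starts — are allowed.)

Sort by end time and greedily take each interval whose start is ≥ the last chosen end.
By end time: (0,3), (4,6), (7,10), (11,15), (21,22), (19,23), (21,24), (24,25).
Pick (0,3); next start ≥ 3 → (4,6); next start ≥ 6 → (7,10); next start ≥ 10 → (11,15); next start ≥ 15 → (21,22); next start ≥ 22 → (24,25).
Selected 6 classes.

6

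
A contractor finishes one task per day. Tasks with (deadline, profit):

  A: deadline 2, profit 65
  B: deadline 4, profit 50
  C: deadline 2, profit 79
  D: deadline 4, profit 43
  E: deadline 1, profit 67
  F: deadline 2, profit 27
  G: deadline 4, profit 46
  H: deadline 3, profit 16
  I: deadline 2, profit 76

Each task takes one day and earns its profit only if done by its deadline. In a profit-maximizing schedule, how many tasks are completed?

Take jobs in profit order; each goes to the latest open slot no later than its deadline.
By profit: C(d2,79), I(d2,76), E(d1,67), A(d2,65), B(d4,50), G(d4,46), D(d4,43), F(d2,27), H(d3,16)
C→slot 2; I→slot 1; E skipped; A skipped; B→slot 4; G→slot 3; D skipped; F skipped; H skipped.
4 of 9 scheduled.

4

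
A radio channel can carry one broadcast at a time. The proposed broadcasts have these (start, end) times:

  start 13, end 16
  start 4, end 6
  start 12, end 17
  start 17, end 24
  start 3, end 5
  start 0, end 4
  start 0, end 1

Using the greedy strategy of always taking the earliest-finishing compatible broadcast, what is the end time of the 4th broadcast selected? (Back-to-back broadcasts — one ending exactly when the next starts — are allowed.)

Sort by end time and greedily take each interval whose start is ≥ the last chosen end.
By end time: (0,1), (0,4), (3,5), (4,6), (13,16), (12,17), (17,24).
Pick (0,1); next start ≥ 1 → (3,5); next start ≥ 5 → (13,16); next start ≥ 16 → (17,24).
Selected: (0,1) (3,5) (13,16) (17,24)

24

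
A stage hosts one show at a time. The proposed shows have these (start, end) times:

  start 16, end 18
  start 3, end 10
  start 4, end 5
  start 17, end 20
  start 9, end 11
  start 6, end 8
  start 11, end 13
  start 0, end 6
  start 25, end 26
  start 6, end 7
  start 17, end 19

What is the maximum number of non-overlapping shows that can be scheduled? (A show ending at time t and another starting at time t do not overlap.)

Sort by end time and greedily take each interval whose start is ≥ the last chosen end.
Sorted by end: (4,5)  (0,6)  (6,7)  (6,8)  (3,10)  (9,11)  (11,13)  (16,18)  (17,19)  (17,20)  (25,26)
take (4,5); skip (0,6); take (6,7); skip (3,10); take (9,11); take (11,13); take (16,18); take (25,26).
Selected 6 shows.

6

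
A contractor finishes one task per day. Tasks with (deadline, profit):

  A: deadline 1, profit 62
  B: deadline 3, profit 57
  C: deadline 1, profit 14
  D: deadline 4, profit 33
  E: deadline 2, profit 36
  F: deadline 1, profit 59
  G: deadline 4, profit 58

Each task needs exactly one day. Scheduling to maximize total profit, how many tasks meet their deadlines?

By profit: A(d1,62), F(d1,59), G(d4,58), B(d3,57), E(d2,36), D(d4,33), C(d1,14)
A→slot 1; F skipped; G→slot 4; B→slot 3; E→slot 2; D skipped; C skipped.
4 of 7 scheduled.

4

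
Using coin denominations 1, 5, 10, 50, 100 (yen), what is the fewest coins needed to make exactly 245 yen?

Use the largest denomination that fits, subtract, and repeat.
245 − 2×100→45 − 4×10→5 − 1×5→0
Total coins = 2 + 4 + 1 = 7

7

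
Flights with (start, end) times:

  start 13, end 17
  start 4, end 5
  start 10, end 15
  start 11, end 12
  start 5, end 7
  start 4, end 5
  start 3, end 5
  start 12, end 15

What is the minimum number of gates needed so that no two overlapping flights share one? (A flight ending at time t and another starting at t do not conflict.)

3

Count concurrent intervals with a sweep; the peak is the room count.
Events (time:±→running): 3:+→1 4:+→2 4:+→3 … peak 3.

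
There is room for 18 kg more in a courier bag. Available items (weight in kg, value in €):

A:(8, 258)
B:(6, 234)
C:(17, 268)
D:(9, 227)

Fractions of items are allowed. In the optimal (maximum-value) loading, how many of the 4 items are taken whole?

Greedy by value/weight ratio, highest first.
Ratios (sorted): B 39.00, A 32.25, D 25.22, C 15.76
take B (6 @ 234); take A (8 @ 258); take 4/9 of D → 100.89. Capacity used 18/18.
2 item(s) taken whole; one partial (take 4/9 of D).

2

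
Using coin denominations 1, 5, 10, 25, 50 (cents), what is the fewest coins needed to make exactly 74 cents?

Use the largest denomination that fits, subtract, and repeat.
74 − 1×50→24 − 2×10→4 − 4×1→0
Total coins = 1 + 2 + 4 = 7

7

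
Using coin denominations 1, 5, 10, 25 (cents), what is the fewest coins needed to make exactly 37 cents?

Greedy: take as many of the largest coin as possible, then repeat with the remainder.
37 = 1×25 + 1×10 + 2×1
Total coins = 1 + 1 + 2 = 4

4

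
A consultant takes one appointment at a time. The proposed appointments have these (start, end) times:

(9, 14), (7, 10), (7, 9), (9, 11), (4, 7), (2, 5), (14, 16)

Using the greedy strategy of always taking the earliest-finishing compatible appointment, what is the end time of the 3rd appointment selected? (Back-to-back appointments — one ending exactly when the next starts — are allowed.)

By end time: (2,5), (4,7), (7,9), (7,10), (9,11), (9,14), (14,16).
Pick (2,5); next start ≥ 5 → (7,9); next start ≥ 9 → (9,11); next start ≥ 11 → (14,16).
Selected: (2,5) (7,9) (9,11) (14,16)

11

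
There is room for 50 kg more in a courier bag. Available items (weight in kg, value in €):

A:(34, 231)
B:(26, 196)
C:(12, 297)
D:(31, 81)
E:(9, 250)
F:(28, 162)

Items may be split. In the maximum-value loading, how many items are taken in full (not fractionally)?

3

Ratios (sorted): E 27.78, C 24.75, B 7.54, A 6.79, F 5.79, D 2.61
take E (9 @ 250); take C (12 @ 297); take B (26 @ 196); take 3/34 of A → 20.38. Capacity used 50/50.
3 item(s) taken whole; one partial (take 3/34 of A).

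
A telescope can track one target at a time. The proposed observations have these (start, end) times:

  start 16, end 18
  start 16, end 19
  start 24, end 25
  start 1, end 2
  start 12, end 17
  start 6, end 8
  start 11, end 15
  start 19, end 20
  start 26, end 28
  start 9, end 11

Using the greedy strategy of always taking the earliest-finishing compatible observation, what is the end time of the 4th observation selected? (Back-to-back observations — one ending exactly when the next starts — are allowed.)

Order by finish time; keep every interval that doesn't clash with the previous kept one.
Sorted by end: (1,2)  (6,8)  (9,11)  (11,15)  (12,17)  (16,18)  (16,19)  (19,20)  (24,25)  (26,28)
take (1,2); take (6,8); take (9,11); take (11,15); take (16,18); skip (16,19); take (19,20); take (24,25); take (26,28).
Selected: (1,2) (6,8) (9,11) (11,15) (16,18) (19,20) (24,25) (26,28)

15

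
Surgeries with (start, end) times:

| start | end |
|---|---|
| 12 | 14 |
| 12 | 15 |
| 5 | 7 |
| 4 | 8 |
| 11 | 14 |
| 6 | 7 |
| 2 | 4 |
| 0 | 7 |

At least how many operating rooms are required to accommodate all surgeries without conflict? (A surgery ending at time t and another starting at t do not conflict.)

4

The answer is the maximum number of intervals overlapping at any instant.
Events (time:±→running): 0:+→1 2:+→2 4:-→1 4:+→2 5:+→3 6:+→4 … peak 4.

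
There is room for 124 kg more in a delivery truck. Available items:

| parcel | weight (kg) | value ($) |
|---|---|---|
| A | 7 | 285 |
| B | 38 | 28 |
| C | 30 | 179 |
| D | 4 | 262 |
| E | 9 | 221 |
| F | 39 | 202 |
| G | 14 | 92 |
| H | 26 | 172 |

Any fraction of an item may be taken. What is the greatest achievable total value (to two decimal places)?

Order: D (262/4=65.50) > A (285/7=40.71) > E (221/9=24.56) > H (172/26=6.62) > G (92/14=6.57) > C (179/30=5.97) > F (202/39=5.18) > B (28/38=0.74)
Fill: take D (4 @ 262) → take A (7 @ 285) → take E (9 @ 221) → take H (26 @ 172) → take G (14 @ 92) → take C (30 @ 179) → take 34/39 of F → 176.10; 124/124 used.
Total value = 1387.10

1387.10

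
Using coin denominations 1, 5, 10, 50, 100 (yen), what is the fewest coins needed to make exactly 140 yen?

140 = 1×100 + 4×10
Total coins = 1 + 4 = 5

5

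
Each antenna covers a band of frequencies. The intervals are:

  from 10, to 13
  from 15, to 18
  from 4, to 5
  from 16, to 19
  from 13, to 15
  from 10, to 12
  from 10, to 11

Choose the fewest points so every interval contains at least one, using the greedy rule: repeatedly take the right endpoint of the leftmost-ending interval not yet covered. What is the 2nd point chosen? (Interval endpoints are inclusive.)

11

Sort by right endpoint; whenever an interval is uncovered, place a point at its right end.
By right end: [4,5]  [10,11]  [10,12]  [10,13]  [13,15]  [15,18]  [16,19]
[4,5] uncovered → point at 5; [10,11] uncovered → point at 11; [13,15] uncovered → point at 15; [16,19] uncovered → point at 19.
Points: 5, 11, 15, 19 (4 total).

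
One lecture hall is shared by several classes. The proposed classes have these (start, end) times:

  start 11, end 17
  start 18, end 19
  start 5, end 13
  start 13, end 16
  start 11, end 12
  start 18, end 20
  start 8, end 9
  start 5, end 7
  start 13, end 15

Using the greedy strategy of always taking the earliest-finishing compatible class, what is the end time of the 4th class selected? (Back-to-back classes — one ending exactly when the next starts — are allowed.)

By end time: (5,7), (8,9), (11,12), (5,13), (13,15), (13,16), (11,17), (18,19), (18,20).
Pick (5,7); next start ≥ 7 → (8,9); next start ≥ 9 → (11,12); next start ≥ 12 → (13,15); next start ≥ 15 → (18,19).
Selected: (5,7) (8,9) (11,12) (13,15) (18,19)

15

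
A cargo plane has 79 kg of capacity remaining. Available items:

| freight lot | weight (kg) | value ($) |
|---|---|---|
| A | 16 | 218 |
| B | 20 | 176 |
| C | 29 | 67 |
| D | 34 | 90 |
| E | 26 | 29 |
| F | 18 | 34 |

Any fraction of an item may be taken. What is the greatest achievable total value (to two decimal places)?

Sort by value per unit weight and fill in that order.
Order: A (218/16=13.62) > B (176/20=8.80) > D (90/34=2.65) > C (67/29=2.31) > F (34/18=1.89) > E (29/26=1.12)
Fill: take A (16 @ 218) → take B (20 @ 176) → take D (34 @ 90) → take 9/29 of C → 20.79; 79/79 used.
Total value = 504.79

504.79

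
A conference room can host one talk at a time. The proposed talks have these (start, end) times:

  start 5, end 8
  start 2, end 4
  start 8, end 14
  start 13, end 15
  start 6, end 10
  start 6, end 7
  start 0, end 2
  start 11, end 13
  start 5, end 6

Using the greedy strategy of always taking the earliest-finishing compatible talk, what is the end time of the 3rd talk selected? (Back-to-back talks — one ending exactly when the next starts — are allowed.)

6

Sorted by end: (0,2)  (2,4)  (5,6)  (6,7)  (5,8)  (6,10)  (11,13)  (8,14)  (13,15)
take (0,2); take (2,4); take (5,6); take (6,7); skip (6,10); take (11,13); take (13,15).
Selected: (0,2) (2,4) (5,6) (6,7) (11,13) (13,15)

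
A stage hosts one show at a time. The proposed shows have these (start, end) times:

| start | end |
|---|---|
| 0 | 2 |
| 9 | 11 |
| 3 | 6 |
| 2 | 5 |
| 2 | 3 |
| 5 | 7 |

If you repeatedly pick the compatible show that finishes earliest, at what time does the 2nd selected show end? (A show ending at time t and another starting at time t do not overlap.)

Order by finish time; keep every interval that doesn't clash with the previous kept one.
Sorted by end: (0,2)  (2,3)  (2,5)  (3,6)  (5,7)  (9,11)
take (0,2); take (2,3); take (3,6); take (9,11).
Selected: (0,2) (2,3) (3,6) (9,11)

3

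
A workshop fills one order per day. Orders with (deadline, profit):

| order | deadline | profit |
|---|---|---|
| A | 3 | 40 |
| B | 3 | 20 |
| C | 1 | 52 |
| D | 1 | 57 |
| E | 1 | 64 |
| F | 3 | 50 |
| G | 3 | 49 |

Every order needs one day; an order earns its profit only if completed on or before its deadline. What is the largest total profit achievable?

163

Profit order: E=64 D=57 C=52 F=50 G=49 A=40 B=20
Assign: E→slot 1, D skipped, C skipped, F→slot 3, G→slot 2, A skipped, B skipped.
Slots: [1:E] [2:G] [3:F]
Profit = 64 + 49 + 50 = 163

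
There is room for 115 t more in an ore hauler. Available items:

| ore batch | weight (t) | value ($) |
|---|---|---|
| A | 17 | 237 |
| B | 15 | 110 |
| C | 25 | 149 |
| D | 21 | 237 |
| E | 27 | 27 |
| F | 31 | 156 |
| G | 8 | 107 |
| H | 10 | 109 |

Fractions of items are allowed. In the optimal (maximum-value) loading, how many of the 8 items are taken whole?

6

Ratios (sorted): A 13.94, G 13.38, D 11.29, H 10.90, B 7.33, C 5.96, F 5.03, E 1.00
take A (17 @ 237); take G (8 @ 107); take D (21 @ 237); take H (10 @ 109); take B (15 @ 110); take C (25 @ 149); take 19/31 of F → 95.61. Capacity used 115/115.
6 item(s) taken whole; one partial (take 19/31 of F).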